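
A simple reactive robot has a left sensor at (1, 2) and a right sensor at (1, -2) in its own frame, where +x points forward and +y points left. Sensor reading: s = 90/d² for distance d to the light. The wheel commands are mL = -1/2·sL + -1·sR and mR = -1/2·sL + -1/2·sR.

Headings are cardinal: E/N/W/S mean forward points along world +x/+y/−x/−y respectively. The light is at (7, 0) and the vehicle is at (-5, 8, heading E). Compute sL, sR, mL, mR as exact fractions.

90/221 90/157 -26955/34697 -17010/34697

left sensor world pos  = (-4, 10); dL² = 221
right sensor world pos = (-4, 6); dR² = 157
sL = 90/221 = 90/221
sR = 90/157 = 90/157
mL = -1/2·sL + -1·sR = -26955/34697
mR = -1/2·sL + -1/2·sR = -17010/34697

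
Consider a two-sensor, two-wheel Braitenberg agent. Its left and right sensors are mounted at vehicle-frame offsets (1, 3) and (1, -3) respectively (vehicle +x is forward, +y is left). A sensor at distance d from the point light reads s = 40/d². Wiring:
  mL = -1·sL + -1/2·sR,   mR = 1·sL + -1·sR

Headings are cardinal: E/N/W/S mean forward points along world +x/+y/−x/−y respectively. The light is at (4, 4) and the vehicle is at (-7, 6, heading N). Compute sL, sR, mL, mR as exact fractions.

left sensor world pos  = (-10, 7); dL² = 205
right sensor world pos = (-4, 7); dR² = 73
sL = 40/205 = 8/41
sR = 40/73 = 40/73
mL = -1·sL + -1/2·sR = -1404/2993
mR = 1·sL + -1·sR = -1056/2993

8/41 40/73 -1404/2993 -1056/2993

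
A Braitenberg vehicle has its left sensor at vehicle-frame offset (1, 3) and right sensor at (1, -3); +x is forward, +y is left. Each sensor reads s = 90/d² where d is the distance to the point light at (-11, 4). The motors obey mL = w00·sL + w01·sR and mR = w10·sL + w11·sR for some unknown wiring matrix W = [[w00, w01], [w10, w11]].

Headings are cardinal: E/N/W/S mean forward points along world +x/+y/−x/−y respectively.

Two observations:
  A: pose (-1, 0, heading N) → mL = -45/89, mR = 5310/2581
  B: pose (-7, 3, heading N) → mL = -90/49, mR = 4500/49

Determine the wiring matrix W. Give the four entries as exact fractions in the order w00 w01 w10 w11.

0 -1 1 1

obs A: pose=(-1,0,N) → sL=45/29, sR=45/89, mL=-45/89, mR=5310/2581
obs B: pose=(-7,3,N) → sL=90, sR=90/49, mL=-90/49, mR=4500/49
sensor matrix S = [[45/29, 45/89], [90, 90/49]]; det S = -5394600/126469
solve [mL_A; mL_B] = S·[w00; w01] and [mR_A; mR_B] = S·[w10; w11]:
  w00 = 0, w01 = -1, w10 = 1, w11 = 1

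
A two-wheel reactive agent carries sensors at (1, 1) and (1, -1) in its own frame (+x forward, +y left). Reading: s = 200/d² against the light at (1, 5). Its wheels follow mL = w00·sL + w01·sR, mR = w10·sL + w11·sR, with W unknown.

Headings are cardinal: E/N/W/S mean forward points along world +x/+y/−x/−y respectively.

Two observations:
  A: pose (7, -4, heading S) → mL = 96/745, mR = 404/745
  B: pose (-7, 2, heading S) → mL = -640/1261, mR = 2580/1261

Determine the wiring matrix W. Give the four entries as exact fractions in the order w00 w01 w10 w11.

obs A: pose=(7,-4,S) → sL=200/149, sR=8/5, mL=96/745, mR=404/745
obs B: pose=(-7,2,S) → sL=40/13, sR=200/97, mL=-640/1261, mR=2580/1261
sensor matrix S = [[200/149, 8/5], [40/13, 200/97]]; det S = -404992/187889
solve [mL_A; mL_B] = S·[w00; w01] and [mR_A; mR_B] = S·[w10; w11]:
  w00 = -1/2, w01 = 1/2, w10 = 1, w11 = -1/2

-1/2 1/2 1 -1/2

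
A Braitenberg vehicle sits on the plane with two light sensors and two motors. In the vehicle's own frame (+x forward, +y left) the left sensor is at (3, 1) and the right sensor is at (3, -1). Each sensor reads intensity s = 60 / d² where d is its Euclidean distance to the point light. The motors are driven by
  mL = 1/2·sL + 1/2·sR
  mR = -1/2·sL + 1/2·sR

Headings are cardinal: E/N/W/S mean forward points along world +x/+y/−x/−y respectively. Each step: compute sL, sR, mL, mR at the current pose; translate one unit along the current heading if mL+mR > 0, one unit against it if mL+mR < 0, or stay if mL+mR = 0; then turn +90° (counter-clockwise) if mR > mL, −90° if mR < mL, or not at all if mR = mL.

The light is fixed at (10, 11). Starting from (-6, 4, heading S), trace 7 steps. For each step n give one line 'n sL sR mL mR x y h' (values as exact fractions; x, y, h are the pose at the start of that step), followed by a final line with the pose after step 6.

0 12/65 60/389 4284/25285 -384/25285 -6 4 S
1 30/221 6/41 1278/9061 48/9061 -6 3 W
2 60/349 60/281 18900/98069 2040/98069 -7 3 N
3 15/58 3/13 369/1508 -21/1508 -7 4 E
4 12/65 60/389 4284/25285 -384/25285 -6 4 S
5 30/221 6/41 1278/9061 48/9061 -6 3 W
6 60/349 60/281 18900/98069 2040/98069 -7 3 N
final -7 4 E

n=0: pose=(-6,4,S); sL=12/65, sR=60/389; mL=4284/25285, mR=-384/25285; mL+mR=60/389 → advance +1; mR−mL=-12/65 → turn -1·90°
n=1: pose=(-6,3,W); sL=30/221, sR=6/41; mL=1278/9061, mR=48/9061; mL+mR=6/41 → advance +1; mR−mL=-30/221 → turn -1·90°
n=2: pose=(-7,3,N); sL=60/349, sR=60/281; mL=18900/98069, mR=2040/98069; mL+mR=60/281 → advance +1; mR−mL=-60/349 → turn -1·90°
n=3: pose=(-7,4,E); sL=15/58, sR=3/13; mL=369/1508, mR=-21/1508; mL+mR=3/13 → advance +1; mR−mL=-15/58 → turn -1·90°
n=4: pose=(-6,4,S); sL=12/65, sR=60/389; mL=4284/25285, mR=-384/25285; mL+mR=60/389 → advance +1; mR−mL=-12/65 → turn -1·90°
n=5: pose=(-6,3,W); sL=30/221, sR=6/41; mL=1278/9061, mR=48/9061; mL+mR=6/41 → advance +1; mR−mL=-30/221 → turn -1·90°
n=6: pose=(-7,3,N); sL=60/349, sR=60/281; mL=18900/98069, mR=2040/98069; mL+mR=60/281 → advance +1; mR−mL=-60/349 → turn -1·90°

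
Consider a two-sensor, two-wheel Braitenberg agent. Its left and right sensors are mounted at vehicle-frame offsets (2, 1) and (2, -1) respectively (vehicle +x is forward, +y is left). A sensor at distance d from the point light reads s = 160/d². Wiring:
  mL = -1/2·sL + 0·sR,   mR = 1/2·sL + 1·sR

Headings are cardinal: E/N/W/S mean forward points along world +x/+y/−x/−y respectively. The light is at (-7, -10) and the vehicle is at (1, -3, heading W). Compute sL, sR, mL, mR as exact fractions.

20/9 8/5 -10/9 122/45

left sensor world pos  = (-1, -4); dL² = 72
right sensor world pos = (-1, -2); dR² = 100
sL = 160/72 = 20/9
sR = 160/100 = 8/5
mL = -1/2·sL + 0·sR = -10/9
mR = 1/2·sL + 1·sR = 122/45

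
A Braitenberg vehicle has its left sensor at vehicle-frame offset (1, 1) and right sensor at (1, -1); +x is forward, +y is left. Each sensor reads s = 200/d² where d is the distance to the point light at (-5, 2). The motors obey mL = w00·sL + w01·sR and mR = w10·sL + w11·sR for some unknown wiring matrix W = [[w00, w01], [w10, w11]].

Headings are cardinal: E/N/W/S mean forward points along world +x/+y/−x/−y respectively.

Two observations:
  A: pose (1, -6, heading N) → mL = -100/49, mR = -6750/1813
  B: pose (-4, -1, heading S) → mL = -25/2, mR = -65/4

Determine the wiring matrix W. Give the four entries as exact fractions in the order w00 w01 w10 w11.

0 -1 -1 -1/2

obs A: pose=(1,-6,N) → sL=100/37, sR=100/49, mL=-100/49, mR=-6750/1813
obs B: pose=(-4,-1,S) → sL=10, sR=25/2, mL=-25/2, mR=-65/4
sensor matrix S = [[100/37, 100/49], [10, 25/2]]; det S = 24250/1813
solve [mL_A; mL_B] = S·[w00; w01] and [mR_A; mR_B] = S·[w10; w11]:
  w00 = 0, w01 = -1, w10 = -1, w11 = -1/2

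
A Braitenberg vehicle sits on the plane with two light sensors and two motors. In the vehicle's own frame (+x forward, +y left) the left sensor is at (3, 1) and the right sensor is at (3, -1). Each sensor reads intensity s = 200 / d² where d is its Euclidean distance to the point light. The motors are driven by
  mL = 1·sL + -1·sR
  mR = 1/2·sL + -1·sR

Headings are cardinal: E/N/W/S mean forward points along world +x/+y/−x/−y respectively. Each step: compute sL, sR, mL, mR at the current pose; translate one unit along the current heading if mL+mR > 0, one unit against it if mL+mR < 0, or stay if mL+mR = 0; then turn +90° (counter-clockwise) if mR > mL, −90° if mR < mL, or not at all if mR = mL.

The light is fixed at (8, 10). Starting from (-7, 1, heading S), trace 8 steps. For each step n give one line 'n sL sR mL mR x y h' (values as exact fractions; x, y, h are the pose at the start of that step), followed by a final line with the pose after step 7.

n=0: pose=(-7,1,S); sL=10/17, sR=1/2; mL=3/34, mR=-7/34; mL+mR=-2/17 → advance -1; mR−mL=-5/17 → turn -1·90°
n=1: pose=(-7,2,W); sL=40/81, sR=200/373; mL=-1280/30213, mR=-8740/30213; mL+mR=-3340/10071 → advance -1; mR−mL=-20/81 → turn -1·90°
n=2: pose=(-6,2,N); sL=4/5, sR=100/97; mL=-112/485, mR=-306/485; mL+mR=-418/485 → advance -1; mR−mL=-2/5 → turn -1·90°
n=3: pose=(-6,1,E); sL=40/37, sR=200/221; mL=1440/8177, mR=-2980/8177; mL+mR=-1540/8177 → advance -1; mR−mL=-20/37 → turn -1·90°
n=4: pose=(-7,1,S); sL=10/17, sR=1/2; mL=3/34, mR=-7/34; mL+mR=-2/17 → advance -1; mR−mL=-5/17 → turn -1·90°
n=5: pose=(-7,2,W); sL=40/81, sR=200/373; mL=-1280/30213, mR=-8740/30213; mL+mR=-3340/10071 → advance -1; mR−mL=-20/81 → turn -1·90°
n=6: pose=(-6,2,N); sL=4/5, sR=100/97; mL=-112/485, mR=-306/485; mL+mR=-418/485 → advance -1; mR−mL=-2/5 → turn -1·90°
n=7: pose=(-6,1,E); sL=40/37, sR=200/221; mL=1440/8177, mR=-2980/8177; mL+mR=-1540/8177 → advance -1; mR−mL=-20/37 → turn -1·90°

0 10/17 1/2 3/34 -7/34 -7 1 S
1 40/81 200/373 -1280/30213 -8740/30213 -7 2 W
2 4/5 100/97 -112/485 -306/485 -6 2 N
3 40/37 200/221 1440/8177 -2980/8177 -6 1 E
4 10/17 1/2 3/34 -7/34 -7 1 S
5 40/81 200/373 -1280/30213 -8740/30213 -7 2 W
6 4/5 100/97 -112/485 -306/485 -6 2 N
7 40/37 200/221 1440/8177 -2980/8177 -6 1 E
final -7 1 S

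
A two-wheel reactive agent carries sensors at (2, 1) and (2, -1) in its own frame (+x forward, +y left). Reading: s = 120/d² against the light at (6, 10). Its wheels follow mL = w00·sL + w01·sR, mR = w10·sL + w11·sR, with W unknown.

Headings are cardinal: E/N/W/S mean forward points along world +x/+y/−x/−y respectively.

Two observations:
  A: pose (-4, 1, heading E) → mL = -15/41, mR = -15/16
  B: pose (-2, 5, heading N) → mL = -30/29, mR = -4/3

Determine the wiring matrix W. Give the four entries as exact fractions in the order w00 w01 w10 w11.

0 -1/2 -1 0

obs A: pose=(-4,1,E) → sL=15/16, sR=30/41, mL=-15/41, mR=-15/16
obs B: pose=(-2,5,N) → sL=4/3, sR=60/29, mL=-30/29, mR=-4/3
sensor matrix S = [[15/16, 30/41], [4/3, 60/29]]; det S = 4585/4756
solve [mL_A; mL_B] = S·[w00; w01] and [mR_A; mR_B] = S·[w10; w11]:
  w00 = 0, w01 = -1/2, w10 = -1, w11 = 0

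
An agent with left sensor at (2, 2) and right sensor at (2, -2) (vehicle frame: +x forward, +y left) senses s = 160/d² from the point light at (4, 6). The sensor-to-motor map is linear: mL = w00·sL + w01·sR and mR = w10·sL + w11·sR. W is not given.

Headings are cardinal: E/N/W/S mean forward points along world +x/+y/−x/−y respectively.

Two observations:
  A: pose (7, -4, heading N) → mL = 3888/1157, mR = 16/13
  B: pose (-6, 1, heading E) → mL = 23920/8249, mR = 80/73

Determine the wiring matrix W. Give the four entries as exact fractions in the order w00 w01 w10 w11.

1 1/2 1/2 0

obs A: pose=(7,-4,N) → sL=32/13, sR=160/89, mL=3888/1157, mR=16/13
obs B: pose=(-6,1,E) → sL=160/73, sR=160/113, mL=23920/8249, mR=80/73
sensor matrix S = [[32/13, 160/89], [160/73, 160/113]]; det S = -4341760/9544093
solve [mL_A; mL_B] = S·[w00; w01] and [mR_A; mR_B] = S·[w10; w11]:
  w00 = 1, w01 = 1/2, w10 = 1/2, w11 = 0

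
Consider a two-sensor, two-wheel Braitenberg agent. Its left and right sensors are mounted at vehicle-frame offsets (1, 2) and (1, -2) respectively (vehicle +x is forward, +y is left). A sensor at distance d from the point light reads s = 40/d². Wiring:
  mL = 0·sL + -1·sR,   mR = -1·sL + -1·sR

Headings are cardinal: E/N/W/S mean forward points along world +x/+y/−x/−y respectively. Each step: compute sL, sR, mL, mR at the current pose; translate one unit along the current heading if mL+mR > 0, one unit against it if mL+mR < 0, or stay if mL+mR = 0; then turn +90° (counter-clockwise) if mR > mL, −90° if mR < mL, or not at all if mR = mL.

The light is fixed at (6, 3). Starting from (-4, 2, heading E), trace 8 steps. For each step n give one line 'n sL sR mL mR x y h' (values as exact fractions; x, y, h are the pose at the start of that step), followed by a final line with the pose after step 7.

0 20/41 4/9 -4/9 -344/369 -4 2 E
1 8/17 40/173 -40/173 -2064/2941 -5 2 S
2 10/37 10/37 -10/37 -20/37 -5 3 W
3 8/29 8/13 -8/13 -336/377 -4 3 N
4 20/41 4/9 -4/9 -344/369 -4 2 E
5 8/17 40/173 -40/173 -2064/2941 -5 2 S
6 10/37 10/37 -10/37 -20/37 -5 3 W
7 8/29 8/13 -8/13 -336/377 -4 3 N
final -4 2 E

n=0: pose=(-4,2,E); sL=20/41, sR=4/9; mL=-4/9, mR=-344/369; mL+mR=-508/369 → advance -1; mR−mL=-20/41 → turn -1·90°
n=1: pose=(-5,2,S); sL=8/17, sR=40/173; mL=-40/173, mR=-2064/2941; mL+mR=-2744/2941 → advance -1; mR−mL=-8/17 → turn -1·90°
n=2: pose=(-5,3,W); sL=10/37, sR=10/37; mL=-10/37, mR=-20/37; mL+mR=-30/37 → advance -1; mR−mL=-10/37 → turn -1·90°
n=3: pose=(-4,3,N); sL=8/29, sR=8/13; mL=-8/13, mR=-336/377; mL+mR=-568/377 → advance -1; mR−mL=-8/29 → turn -1·90°
n=4: pose=(-4,2,E); sL=20/41, sR=4/9; mL=-4/9, mR=-344/369; mL+mR=-508/369 → advance -1; mR−mL=-20/41 → turn -1·90°
n=5: pose=(-5,2,S); sL=8/17, sR=40/173; mL=-40/173, mR=-2064/2941; mL+mR=-2744/2941 → advance -1; mR−mL=-8/17 → turn -1·90°
n=6: pose=(-5,3,W); sL=10/37, sR=10/37; mL=-10/37, mR=-20/37; mL+mR=-30/37 → advance -1; mR−mL=-10/37 → turn -1·90°
n=7: pose=(-4,3,N); sL=8/29, sR=8/13; mL=-8/13, mR=-336/377; mL+mR=-568/377 → advance -1; mR−mL=-8/29 → turn -1·90°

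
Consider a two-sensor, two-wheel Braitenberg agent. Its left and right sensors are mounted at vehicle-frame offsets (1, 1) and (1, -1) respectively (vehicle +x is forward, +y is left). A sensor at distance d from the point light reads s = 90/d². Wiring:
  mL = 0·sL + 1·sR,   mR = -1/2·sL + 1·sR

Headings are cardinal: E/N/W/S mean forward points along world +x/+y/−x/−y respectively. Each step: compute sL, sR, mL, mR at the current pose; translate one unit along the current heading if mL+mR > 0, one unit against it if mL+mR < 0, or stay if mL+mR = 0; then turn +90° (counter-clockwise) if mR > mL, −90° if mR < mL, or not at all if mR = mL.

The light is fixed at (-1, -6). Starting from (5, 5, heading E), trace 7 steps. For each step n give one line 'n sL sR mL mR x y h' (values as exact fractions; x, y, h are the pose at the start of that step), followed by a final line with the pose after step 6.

0 90/193 90/149 90/149 10665/28757 5 5 E
1 45/82 45/68 45/68 270/697 6 5 S
2 10/13 90/157 90/157 385/2041 6 4 W
3 45/73 9/17 9/17 549/2482 5 4 N
4 90/193 90/149 90/149 10665/28757 5 5 E
5 45/82 45/68 45/68 270/697 6 5 S
6 10/13 90/157 90/157 385/2041 6 4 W
final 5 4 N

n=0: pose=(5,5,E); sL=90/193, sR=90/149; mL=90/149, mR=10665/28757; mL+mR=28035/28757 → advance +1; mR−mL=-45/193 → turn -1·90°
n=1: pose=(6,5,S); sL=45/82, sR=45/68; mL=45/68, mR=270/697; mL+mR=2925/2788 → advance +1; mR−mL=-45/164 → turn -1·90°
n=2: pose=(6,4,W); sL=10/13, sR=90/157; mL=90/157, mR=385/2041; mL+mR=1555/2041 → advance +1; mR−mL=-5/13 → turn -1·90°
n=3: pose=(5,4,N); sL=45/73, sR=9/17; mL=9/17, mR=549/2482; mL+mR=1863/2482 → advance +1; mR−mL=-45/146 → turn -1·90°
n=4: pose=(5,5,E); sL=90/193, sR=90/149; mL=90/149, mR=10665/28757; mL+mR=28035/28757 → advance +1; mR−mL=-45/193 → turn -1·90°
n=5: pose=(6,5,S); sL=45/82, sR=45/68; mL=45/68, mR=270/697; mL+mR=2925/2788 → advance +1; mR−mL=-45/164 → turn -1·90°
n=6: pose=(6,4,W); sL=10/13, sR=90/157; mL=90/157, mR=385/2041; mL+mR=1555/2041 → advance +1; mR−mL=-5/13 → turn -1·90°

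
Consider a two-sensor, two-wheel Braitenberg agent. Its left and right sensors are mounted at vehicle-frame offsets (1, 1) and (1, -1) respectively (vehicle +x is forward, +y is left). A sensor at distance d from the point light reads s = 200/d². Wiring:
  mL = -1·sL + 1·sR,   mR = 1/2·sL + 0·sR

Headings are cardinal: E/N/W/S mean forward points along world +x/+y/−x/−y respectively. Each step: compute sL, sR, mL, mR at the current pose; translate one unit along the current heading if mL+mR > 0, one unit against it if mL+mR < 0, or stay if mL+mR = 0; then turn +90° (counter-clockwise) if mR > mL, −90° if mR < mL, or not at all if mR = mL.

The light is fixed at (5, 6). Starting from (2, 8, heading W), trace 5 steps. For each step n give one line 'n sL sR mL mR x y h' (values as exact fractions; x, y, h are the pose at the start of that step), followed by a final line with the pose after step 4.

0 200/17 8 -64/17 100/17 2 8 W
1 20 100/13 -160/13 10 1 8 S
2 8 200/13 96/13 4 1 9 E
3 25 10 -15 25/2 2 9 S
4 200/29 200/13 3200/377 100/29 2 10 E
final 3 10 S

n=0: pose=(2,8,W); sL=200/17, sR=8; mL=-64/17, mR=100/17; mL+mR=36/17 → advance +1; mR−mL=164/17 → turn +1·90°
n=1: pose=(1,8,S); sL=20, sR=100/13; mL=-160/13, mR=10; mL+mR=-30/13 → advance -1; mR−mL=290/13 → turn +1·90°
n=2: pose=(1,9,E); sL=8, sR=200/13; mL=96/13, mR=4; mL+mR=148/13 → advance +1; mR−mL=-44/13 → turn -1·90°
n=3: pose=(2,9,S); sL=25, sR=10; mL=-15, mR=25/2; mL+mR=-5/2 → advance -1; mR−mL=55/2 → turn +1·90°
n=4: pose=(2,10,E); sL=200/29, sR=200/13; mL=3200/377, mR=100/29; mL+mR=4500/377 → advance +1; mR−mL=-1900/377 → turn -1·90°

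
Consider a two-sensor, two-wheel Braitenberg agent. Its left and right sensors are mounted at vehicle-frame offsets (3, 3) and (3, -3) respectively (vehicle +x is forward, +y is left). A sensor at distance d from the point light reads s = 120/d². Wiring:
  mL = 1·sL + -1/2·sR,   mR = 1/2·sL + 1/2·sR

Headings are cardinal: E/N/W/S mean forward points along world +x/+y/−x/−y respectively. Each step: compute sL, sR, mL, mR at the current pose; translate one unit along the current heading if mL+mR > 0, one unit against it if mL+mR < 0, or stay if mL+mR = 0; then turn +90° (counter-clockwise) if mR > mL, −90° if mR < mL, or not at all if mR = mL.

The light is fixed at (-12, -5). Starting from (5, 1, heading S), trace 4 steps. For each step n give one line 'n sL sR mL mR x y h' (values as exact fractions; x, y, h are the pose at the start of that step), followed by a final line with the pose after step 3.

n=0: pose=(5,1,S); sL=120/409, sR=24/41; mL=12/16769, mR=7368/16769; mL+mR=180/409 → advance +1; mR−mL=7356/16769 → turn +1·90°
n=1: pose=(5,0,E); sL=15/58, sR=30/101; mL=645/5858, mR=3255/11716; mL+mR=45/116 → advance +1; mR−mL=1965/11716 → turn +1·90°
n=2: pose=(6,0,N); sL=120/289, sR=24/101; mL=8652/29189, mR=9528/29189; mL+mR=180/289 → advance +1; mR−mL=876/29189 → turn +1·90°
n=3: pose=(6,1,W); sL=20/39, sR=20/51; mL=70/221, mR=100/221; mL+mR=10/13 → advance +1; mR−mL=30/221 → turn +1·90°

0 120/409 24/41 12/16769 7368/16769 5 1 S
1 15/58 30/101 645/5858 3255/11716 5 0 E
2 120/289 24/101 8652/29189 9528/29189 6 0 N
3 20/39 20/51 70/221 100/221 6 1 W
final 5 1 S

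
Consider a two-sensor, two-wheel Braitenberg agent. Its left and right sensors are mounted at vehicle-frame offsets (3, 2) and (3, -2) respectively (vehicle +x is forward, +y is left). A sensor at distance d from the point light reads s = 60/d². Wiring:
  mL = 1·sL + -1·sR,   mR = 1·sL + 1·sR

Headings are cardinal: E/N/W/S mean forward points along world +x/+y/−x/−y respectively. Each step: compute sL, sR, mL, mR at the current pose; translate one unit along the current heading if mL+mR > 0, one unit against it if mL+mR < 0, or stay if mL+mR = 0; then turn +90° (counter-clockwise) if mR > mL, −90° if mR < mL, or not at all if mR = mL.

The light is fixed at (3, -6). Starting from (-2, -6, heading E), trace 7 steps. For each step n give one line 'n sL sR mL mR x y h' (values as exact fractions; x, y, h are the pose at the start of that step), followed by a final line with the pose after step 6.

0 15/2 15/2 0 15 -2 -6 E
1 4/3 60/13 -128/39 232/39 -1 -6 N
2 6/5 30/29 24/145 324/145 -1 -5 W
3 60/13 60/53 2400/689 3960/689 -2 -5 S
4 15/2 15/2 0 15 -2 -6 E
5 4/3 60/13 -128/39 232/39 -1 -6 N
6 6/5 30/29 24/145 324/145 -1 -5 W
final -2 -5 S

n=0: pose=(-2,-6,E); sL=15/2, sR=15/2; mL=0, mR=15; mL+mR=15 → advance +1; mR−mL=15 → turn +1·90°
n=1: pose=(-1,-6,N); sL=4/3, sR=60/13; mL=-128/39, mR=232/39; mL+mR=8/3 → advance +1; mR−mL=120/13 → turn +1·90°
n=2: pose=(-1,-5,W); sL=6/5, sR=30/29; mL=24/145, mR=324/145; mL+mR=12/5 → advance +1; mR−mL=60/29 → turn +1·90°
n=3: pose=(-2,-5,S); sL=60/13, sR=60/53; mL=2400/689, mR=3960/689; mL+mR=120/13 → advance +1; mR−mL=120/53 → turn +1·90°
n=4: pose=(-2,-6,E); sL=15/2, sR=15/2; mL=0, mR=15; mL+mR=15 → advance +1; mR−mL=15 → turn +1·90°
n=5: pose=(-1,-6,N); sL=4/3, sR=60/13; mL=-128/39, mR=232/39; mL+mR=8/3 → advance +1; mR−mL=120/13 → turn +1·90°
n=6: pose=(-1,-5,W); sL=6/5, sR=30/29; mL=24/145, mR=324/145; mL+mR=12/5 → advance +1; mR−mL=60/29 → turn +1·90°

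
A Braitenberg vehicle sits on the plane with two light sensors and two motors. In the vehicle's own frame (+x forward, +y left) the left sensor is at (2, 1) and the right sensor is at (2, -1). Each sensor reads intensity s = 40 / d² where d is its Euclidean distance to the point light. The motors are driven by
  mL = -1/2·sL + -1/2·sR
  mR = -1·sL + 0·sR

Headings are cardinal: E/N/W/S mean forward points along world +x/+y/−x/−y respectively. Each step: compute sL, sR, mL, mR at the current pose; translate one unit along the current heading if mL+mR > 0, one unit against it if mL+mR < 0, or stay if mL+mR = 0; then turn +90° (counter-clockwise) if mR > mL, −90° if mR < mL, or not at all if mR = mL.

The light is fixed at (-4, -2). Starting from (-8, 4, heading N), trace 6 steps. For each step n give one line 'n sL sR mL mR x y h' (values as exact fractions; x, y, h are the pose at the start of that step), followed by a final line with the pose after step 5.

n=0: pose=(-8,4,N); sL=40/89, sR=40/73; mL=-3240/6497, mR=-40/89; mL+mR=-6160/6497 → advance -1; mR−mL=320/6497 → turn +1·90°
n=1: pose=(-8,3,W); sL=10/13, sR=5/9; mL=-155/234, mR=-10/13; mL+mR=-335/234 → advance -1; mR−mL=-25/234 → turn -1·90°
n=2: pose=(-7,3,N); sL=8/13, sR=40/53; mL=-472/689, mR=-8/13; mL+mR=-896/689 → advance -1; mR−mL=48/689 → turn +1·90°
n=3: pose=(-7,2,W); sL=20/17, sR=4/5; mL=-84/85, mR=-20/17; mL+mR=-184/85 → advance -1; mR−mL=-16/85 → turn -1·90°
n=4: pose=(-6,2,N); sL=8/9, sR=40/37; mL=-328/333, mR=-8/9; mL+mR=-208/111 → advance -1; mR−mL=32/333 → turn +1·90°
n=5: pose=(-6,1,W); sL=2, sR=5/4; mL=-13/8, mR=-2; mL+mR=-29/8 → advance -1; mR−mL=-3/8 → turn -1·90°

0 40/89 40/73 -3240/6497 -40/89 -8 4 N
1 10/13 5/9 -155/234 -10/13 -8 3 W
2 8/13 40/53 -472/689 -8/13 -7 3 N
3 20/17 4/5 -84/85 -20/17 -7 2 W
4 8/9 40/37 -328/333 -8/9 -6 2 N
5 2 5/4 -13/8 -2 -6 1 W
final -5 1 N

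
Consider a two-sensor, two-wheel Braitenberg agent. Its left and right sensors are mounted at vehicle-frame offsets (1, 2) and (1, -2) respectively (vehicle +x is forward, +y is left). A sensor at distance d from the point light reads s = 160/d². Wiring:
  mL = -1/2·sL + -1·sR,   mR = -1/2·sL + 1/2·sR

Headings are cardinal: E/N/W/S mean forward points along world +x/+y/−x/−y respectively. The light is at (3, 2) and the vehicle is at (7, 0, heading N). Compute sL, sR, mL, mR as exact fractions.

32 160/37 -752/37 -512/37

left sensor world pos  = (5, 1); dL² = 5
right sensor world pos = (9, 1); dR² = 37
sL = 160/5 = 32
sR = 160/37 = 160/37
mL = -1/2·sL + -1·sR = -752/37
mR = -1/2·sL + 1/2·sR = -512/37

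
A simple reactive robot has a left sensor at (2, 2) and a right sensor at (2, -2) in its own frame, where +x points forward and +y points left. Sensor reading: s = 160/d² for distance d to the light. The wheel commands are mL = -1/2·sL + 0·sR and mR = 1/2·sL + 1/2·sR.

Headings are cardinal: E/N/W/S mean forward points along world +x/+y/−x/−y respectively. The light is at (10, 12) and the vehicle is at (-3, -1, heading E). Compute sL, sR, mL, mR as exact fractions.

left sensor world pos  = (-1, 1); dL² = 242
right sensor world pos = (-1, -3); dR² = 346
sL = 160/242 = 80/121
sR = 160/346 = 80/173
mL = -1/2·sL + 0·sR = -40/121
mR = 1/2·sL + 1/2·sR = 11760/20933

80/121 80/173 -40/121 11760/20933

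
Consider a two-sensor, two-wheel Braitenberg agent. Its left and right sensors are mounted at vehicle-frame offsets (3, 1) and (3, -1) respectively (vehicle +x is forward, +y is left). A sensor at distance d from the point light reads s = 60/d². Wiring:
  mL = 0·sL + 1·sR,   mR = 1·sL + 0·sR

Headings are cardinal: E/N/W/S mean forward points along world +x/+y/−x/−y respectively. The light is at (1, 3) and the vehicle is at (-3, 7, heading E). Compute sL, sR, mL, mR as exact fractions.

left sensor world pos  = (0, 8); dL² = 26
right sensor world pos = (0, 6); dR² = 10
sL = 60/26 = 30/13
sR = 60/10 = 6
mL = 0·sL + 1·sR = 6
mR = 1·sL + 0·sR = 30/13

30/13 6 6 30/13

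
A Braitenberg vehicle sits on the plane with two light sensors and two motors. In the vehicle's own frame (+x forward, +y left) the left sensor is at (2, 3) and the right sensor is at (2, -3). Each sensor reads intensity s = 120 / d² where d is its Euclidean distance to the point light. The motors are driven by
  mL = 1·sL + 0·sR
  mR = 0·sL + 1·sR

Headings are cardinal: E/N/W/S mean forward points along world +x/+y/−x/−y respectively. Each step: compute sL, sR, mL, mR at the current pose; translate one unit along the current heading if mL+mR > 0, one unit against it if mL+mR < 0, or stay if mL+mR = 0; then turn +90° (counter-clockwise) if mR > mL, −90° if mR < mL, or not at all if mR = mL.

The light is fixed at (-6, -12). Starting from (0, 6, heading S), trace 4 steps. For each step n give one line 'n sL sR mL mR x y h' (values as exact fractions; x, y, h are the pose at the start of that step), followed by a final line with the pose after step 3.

0 120/337 24/53 120/337 24/53 0 6 S
1 15/58 6/13 15/58 6/13 0 5 E
2 120/377 120/461 120/377 120/461 1 5 N
3 20/87 20/51 20/87 20/51 1 6 E
final 2 6 N

n=0: pose=(0,6,S); sL=120/337, sR=24/53; mL=120/337, mR=24/53; mL+mR=14448/17861 → advance +1; mR−mL=1728/17861 → turn +1·90°
n=1: pose=(0,5,E); sL=15/58, sR=6/13; mL=15/58, mR=6/13; mL+mR=543/754 → advance +1; mR−mL=153/754 → turn +1·90°
n=2: pose=(1,5,N); sL=120/377, sR=120/461; mL=120/377, mR=120/461; mL+mR=100560/173797 → advance +1; mR−mL=-10080/173797 → turn -1·90°
n=3: pose=(1,6,E); sL=20/87, sR=20/51; mL=20/87, mR=20/51; mL+mR=920/1479 → advance +1; mR−mL=80/493 → turn +1·90°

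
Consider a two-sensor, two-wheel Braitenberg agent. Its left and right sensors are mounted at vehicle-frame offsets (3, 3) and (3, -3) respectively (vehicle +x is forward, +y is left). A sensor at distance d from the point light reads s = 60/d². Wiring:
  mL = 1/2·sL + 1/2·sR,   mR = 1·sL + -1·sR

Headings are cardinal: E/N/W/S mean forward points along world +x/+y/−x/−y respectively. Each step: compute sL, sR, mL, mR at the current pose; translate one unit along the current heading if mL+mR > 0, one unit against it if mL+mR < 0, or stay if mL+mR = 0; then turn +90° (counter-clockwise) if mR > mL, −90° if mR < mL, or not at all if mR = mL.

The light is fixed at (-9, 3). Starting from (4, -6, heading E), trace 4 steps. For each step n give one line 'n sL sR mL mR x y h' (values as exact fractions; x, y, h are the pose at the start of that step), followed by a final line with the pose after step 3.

n=0: pose=(4,-6,E); sL=15/73, sR=3/20; mL=519/2920, mR=81/1460; mL+mR=681/2920 → advance +1; mR−mL=-357/2920 → turn -1·90°
n=1: pose=(5,-6,S); sL=60/433, sR=12/53; mL=4188/22949, mR=-2016/22949; mL+mR=2172/22949 → advance +1; mR−mL=-6204/22949 → turn -1·90°
n=2: pose=(5,-7,W); sL=6/29, sR=6/17; mL=138/493, mR=-72/493; mL+mR=66/493 → advance +1; mR−mL=-210/493 → turn -1·90°
n=3: pose=(4,-7,N); sL=60/149, sR=12/61; mL=2724/9089, mR=1872/9089; mL+mR=4596/9089 → advance +1; mR−mL=-852/9089 → turn -1·90°

0 15/73 3/20 519/2920 81/1460 4 -6 E
1 60/433 12/53 4188/22949 -2016/22949 5 -6 S
2 6/29 6/17 138/493 -72/493 5 -7 W
3 60/149 12/61 2724/9089 1872/9089 4 -7 N
final 4 -6 E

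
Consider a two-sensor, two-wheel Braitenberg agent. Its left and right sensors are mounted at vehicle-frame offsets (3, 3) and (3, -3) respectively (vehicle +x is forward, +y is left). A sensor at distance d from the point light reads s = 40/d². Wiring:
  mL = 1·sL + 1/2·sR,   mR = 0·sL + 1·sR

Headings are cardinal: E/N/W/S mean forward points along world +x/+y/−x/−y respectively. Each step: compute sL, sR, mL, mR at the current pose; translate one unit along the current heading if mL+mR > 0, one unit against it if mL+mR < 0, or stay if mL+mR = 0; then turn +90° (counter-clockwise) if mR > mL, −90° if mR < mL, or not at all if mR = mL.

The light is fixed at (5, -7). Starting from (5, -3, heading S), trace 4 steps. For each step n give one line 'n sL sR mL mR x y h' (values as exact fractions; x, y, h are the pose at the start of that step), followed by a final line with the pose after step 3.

0 4 4 6 4 5 -3 S
1 40/9 8/9 44/9 8/9 5 -4 W
2 10/13 1 33/26 1 4 -4 N
3 40/53 8 252/53 8 4 -3 E
final 5 -3 N

n=0: pose=(5,-3,S); sL=4, sR=4; mL=6, mR=4; mL+mR=10 → advance +1; mR−mL=-2 → turn -1·90°
n=1: pose=(5,-4,W); sL=40/9, sR=8/9; mL=44/9, mR=8/9; mL+mR=52/9 → advance +1; mR−mL=-4 → turn -1·90°
n=2: pose=(4,-4,N); sL=10/13, sR=1; mL=33/26, mR=1; mL+mR=59/26 → advance +1; mR−mL=-7/26 → turn -1·90°
n=3: pose=(4,-3,E); sL=40/53, sR=8; mL=252/53, mR=8; mL+mR=676/53 → advance +1; mR−mL=172/53 → turn +1·90°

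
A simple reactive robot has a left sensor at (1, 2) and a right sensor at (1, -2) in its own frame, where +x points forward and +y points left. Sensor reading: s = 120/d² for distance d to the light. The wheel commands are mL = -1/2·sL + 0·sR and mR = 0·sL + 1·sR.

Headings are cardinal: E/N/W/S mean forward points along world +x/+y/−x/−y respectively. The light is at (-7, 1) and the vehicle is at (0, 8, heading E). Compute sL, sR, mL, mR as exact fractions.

24/29 120/89 -12/29 120/89

left sensor world pos  = (1, 10); dL² = 145
right sensor world pos = (1, 6); dR² = 89
sL = 120/145 = 24/29
sR = 120/89 = 120/89
mL = -1/2·sL + 0·sR = -12/29
mR = 0·sL + 1·sR = 120/89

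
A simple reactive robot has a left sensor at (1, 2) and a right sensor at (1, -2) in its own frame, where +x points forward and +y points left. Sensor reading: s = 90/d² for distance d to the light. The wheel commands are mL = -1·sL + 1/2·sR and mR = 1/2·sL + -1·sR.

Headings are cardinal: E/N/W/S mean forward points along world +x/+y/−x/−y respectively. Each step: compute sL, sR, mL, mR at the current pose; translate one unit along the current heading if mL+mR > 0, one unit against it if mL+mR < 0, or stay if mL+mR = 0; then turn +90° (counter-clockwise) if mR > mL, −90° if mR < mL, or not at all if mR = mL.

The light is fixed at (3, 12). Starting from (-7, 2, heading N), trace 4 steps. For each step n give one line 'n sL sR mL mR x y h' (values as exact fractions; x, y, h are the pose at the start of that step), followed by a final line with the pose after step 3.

0 2/5 18/29 -13/145 -61/145 -7 2 N
1 5/9 9/25 -169/450 -37/450 -7 1 E
2 90/269 90/181 -4185/48689 -16065/48689 -8 1 N
3 9/20 45/148 -441/1480 -117/1480 -8 0 E
final -9 0 N

n=0: pose=(-7,2,N); sL=2/5, sR=18/29; mL=-13/145, mR=-61/145; mL+mR=-74/145 → advance -1; mR−mL=-48/145 → turn -1·90°
n=1: pose=(-7,1,E); sL=5/9, sR=9/25; mL=-169/450, mR=-37/450; mL+mR=-103/225 → advance -1; mR−mL=22/75 → turn +1·90°
n=2: pose=(-8,1,N); sL=90/269, sR=90/181; mL=-4185/48689, mR=-16065/48689; mL+mR=-20250/48689 → advance -1; mR−mL=-11880/48689 → turn -1·90°
n=3: pose=(-8,0,E); sL=9/20, sR=45/148; mL=-441/1480, mR=-117/1480; mL+mR=-279/740 → advance -1; mR−mL=81/370 → turn +1·90°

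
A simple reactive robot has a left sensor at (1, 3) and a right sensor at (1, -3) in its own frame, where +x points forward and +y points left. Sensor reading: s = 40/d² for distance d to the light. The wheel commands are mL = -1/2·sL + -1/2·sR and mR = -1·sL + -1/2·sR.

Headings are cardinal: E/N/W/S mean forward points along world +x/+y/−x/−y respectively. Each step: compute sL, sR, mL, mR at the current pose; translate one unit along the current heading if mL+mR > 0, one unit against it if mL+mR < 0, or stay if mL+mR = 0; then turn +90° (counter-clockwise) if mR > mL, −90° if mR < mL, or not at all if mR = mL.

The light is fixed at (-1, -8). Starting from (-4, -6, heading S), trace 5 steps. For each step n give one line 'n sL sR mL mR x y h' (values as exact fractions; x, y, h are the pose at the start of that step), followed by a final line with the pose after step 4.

n=0: pose=(-4,-6,S); sL=40, sR=40/37; mL=-760/37, mR=-1500/37; mL+mR=-2260/37 → advance -1; mR−mL=-20 → turn -1·90°
n=1: pose=(-4,-5,W); sL=5/2, sR=10/13; mL=-85/52, mR=-75/26; mL+mR=-235/52 → advance -1; mR−mL=-5/4 → turn -1·90°
n=2: pose=(-3,-5,N); sL=40/41, sR=40/17; mL=-1160/697, mR=-1500/697; mL+mR=-2660/697 → advance -1; mR−mL=-20/41 → turn -1·90°
n=3: pose=(-3,-6,E); sL=20/13, sR=20; mL=-140/13, mR=-150/13; mL+mR=-290/13 → advance -1; mR−mL=-10/13 → turn -1·90°
n=4: pose=(-4,-6,S); sL=40, sR=40/37; mL=-760/37, mR=-1500/37; mL+mR=-2260/37 → advance -1; mR−mL=-20 → turn -1·90°

0 40 40/37 -760/37 -1500/37 -4 -6 S
1 5/2 10/13 -85/52 -75/26 -4 -5 W
2 40/41 40/17 -1160/697 -1500/697 -3 -5 N
3 20/13 20 -140/13 -150/13 -3 -6 E
4 40 40/37 -760/37 -1500/37 -4 -6 S
final -4 -5 W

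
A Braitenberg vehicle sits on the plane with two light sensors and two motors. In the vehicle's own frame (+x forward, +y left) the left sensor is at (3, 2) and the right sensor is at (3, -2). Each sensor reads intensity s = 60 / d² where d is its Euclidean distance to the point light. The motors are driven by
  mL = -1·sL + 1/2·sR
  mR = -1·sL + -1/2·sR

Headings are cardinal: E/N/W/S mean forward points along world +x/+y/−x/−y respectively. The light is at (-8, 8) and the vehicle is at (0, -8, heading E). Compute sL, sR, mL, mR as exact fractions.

60/317 12/89 -3438/28213 -7242/28213

left sensor world pos  = (3, -6); dL² = 317
right sensor world pos = (3, -10); dR² = 445
sL = 60/317 = 60/317
sR = 60/445 = 12/89
mL = -1·sL + 1/2·sR = -3438/28213
mR = -1·sL + -1/2·sR = -7242/28213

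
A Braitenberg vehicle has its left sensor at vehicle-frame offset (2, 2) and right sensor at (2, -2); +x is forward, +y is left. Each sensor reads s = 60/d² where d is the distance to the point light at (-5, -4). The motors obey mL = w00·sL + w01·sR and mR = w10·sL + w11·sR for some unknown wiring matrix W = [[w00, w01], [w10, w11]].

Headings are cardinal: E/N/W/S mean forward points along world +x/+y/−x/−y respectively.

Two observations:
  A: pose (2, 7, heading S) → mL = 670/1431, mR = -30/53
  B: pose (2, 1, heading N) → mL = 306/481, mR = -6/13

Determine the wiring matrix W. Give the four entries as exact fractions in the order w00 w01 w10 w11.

1/2 1/2 0 -1

obs A: pose=(2,7,S) → sL=10/27, sR=30/53, mL=670/1431, mR=-30/53
obs B: pose=(2,1,N) → sL=30/37, sR=6/13, mL=306/481, mR=-6/13
sensor matrix S = [[10/27, 30/53], [30/37, 6/13]]; det S = -66080/229437
solve [mL_A; mL_B] = S·[w00; w01] and [mR_A; mR_B] = S·[w10; w11]:
  w00 = 1/2, w01 = 1/2, w10 = 0, w11 = -1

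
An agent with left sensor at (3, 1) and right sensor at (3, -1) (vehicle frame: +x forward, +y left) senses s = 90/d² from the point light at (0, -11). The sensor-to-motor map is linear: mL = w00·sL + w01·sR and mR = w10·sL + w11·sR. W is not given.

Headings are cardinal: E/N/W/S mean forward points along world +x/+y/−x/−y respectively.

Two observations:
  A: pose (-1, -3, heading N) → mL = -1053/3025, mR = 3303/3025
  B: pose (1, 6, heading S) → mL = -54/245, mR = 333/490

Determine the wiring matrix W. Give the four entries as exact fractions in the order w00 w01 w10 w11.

obs A: pose=(-1,-3,N) → sL=18/25, sR=90/121, mL=-1053/3025, mR=3303/3025
obs B: pose=(1,6,S) → sL=9/20, sR=45/98, mL=-54/245, mR=333/490
sensor matrix S = [[18/25, 90/121], [9/20, 45/98]]; det S = -243/59290
solve [mL_A; mL_B] = S·[w00; w01] and [mR_A; mR_B] = S·[w10; w11]:
  w00 = -1, w01 = 1/2, w10 = 1, w11 = 1/2

-1 1/2 1 1/2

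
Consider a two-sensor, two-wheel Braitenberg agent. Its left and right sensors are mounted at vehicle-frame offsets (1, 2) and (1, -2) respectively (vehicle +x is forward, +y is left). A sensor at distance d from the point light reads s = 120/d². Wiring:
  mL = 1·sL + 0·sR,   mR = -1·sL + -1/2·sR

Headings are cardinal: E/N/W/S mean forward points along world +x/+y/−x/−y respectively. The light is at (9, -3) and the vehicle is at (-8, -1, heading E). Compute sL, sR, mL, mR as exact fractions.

left sensor world pos  = (-7, 1); dL² = 272
right sensor world pos = (-7, -3); dR² = 256
sL = 120/272 = 15/34
sR = 120/256 = 15/32
mL = 1·sL + 0·sR = 15/34
mR = -1·sL + -1/2·sR = -735/1088

15/34 15/32 15/34 -735/1088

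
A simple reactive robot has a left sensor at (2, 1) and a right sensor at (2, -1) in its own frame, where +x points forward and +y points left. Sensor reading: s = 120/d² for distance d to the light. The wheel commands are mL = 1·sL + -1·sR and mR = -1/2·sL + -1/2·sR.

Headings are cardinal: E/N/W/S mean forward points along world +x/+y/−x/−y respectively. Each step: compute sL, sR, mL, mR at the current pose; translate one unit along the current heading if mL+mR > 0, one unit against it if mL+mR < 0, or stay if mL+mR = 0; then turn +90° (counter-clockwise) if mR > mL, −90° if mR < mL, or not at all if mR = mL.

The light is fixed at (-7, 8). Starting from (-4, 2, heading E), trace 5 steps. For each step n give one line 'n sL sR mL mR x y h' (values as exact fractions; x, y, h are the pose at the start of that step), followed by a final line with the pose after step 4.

0 12/5 60/37 144/185 -372/185 -4 2 E
1 120/73 24/13 -192/949 -1656/949 -5 2 S
2 10/3 15/2 -25/6 -65/12 -5 3 W
3 120/13 24/5 288/65 -456/65 -4 3 N
4 12/5 60/37 144/185 -372/185 -4 2 E
final -5 2 S

n=0: pose=(-4,2,E); sL=12/5, sR=60/37; mL=144/185, mR=-372/185; mL+mR=-228/185 → advance -1; mR−mL=-516/185 → turn -1·90°
n=1: pose=(-5,2,S); sL=120/73, sR=24/13; mL=-192/949, mR=-1656/949; mL+mR=-1848/949 → advance -1; mR−mL=-1464/949 → turn -1·90°
n=2: pose=(-5,3,W); sL=10/3, sR=15/2; mL=-25/6, mR=-65/12; mL+mR=-115/12 → advance -1; mR−mL=-5/4 → turn -1·90°
n=3: pose=(-4,3,N); sL=120/13, sR=24/5; mL=288/65, mR=-456/65; mL+mR=-168/65 → advance -1; mR−mL=-744/65 → turn -1·90°
n=4: pose=(-4,2,E); sL=12/5, sR=60/37; mL=144/185, mR=-372/185; mL+mR=-228/185 → advance -1; mR−mL=-516/185 → turn -1·90°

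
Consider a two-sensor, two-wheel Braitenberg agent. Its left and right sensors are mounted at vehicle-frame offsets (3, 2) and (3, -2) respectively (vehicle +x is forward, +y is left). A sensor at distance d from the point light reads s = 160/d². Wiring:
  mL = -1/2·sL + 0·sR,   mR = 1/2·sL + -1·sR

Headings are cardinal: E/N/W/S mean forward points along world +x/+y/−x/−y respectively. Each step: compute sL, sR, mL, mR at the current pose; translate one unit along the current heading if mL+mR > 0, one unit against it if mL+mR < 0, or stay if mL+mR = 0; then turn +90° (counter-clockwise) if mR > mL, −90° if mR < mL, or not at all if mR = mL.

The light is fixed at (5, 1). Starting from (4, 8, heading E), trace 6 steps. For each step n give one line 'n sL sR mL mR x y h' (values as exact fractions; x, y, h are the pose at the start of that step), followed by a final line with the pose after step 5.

n=0: pose=(4,8,E); sL=32/17, sR=160/29; mL=-16/17, mR=-2256/493; mL+mR=-160/29 → advance -1; mR−mL=-1792/493 → turn -1·90°
n=1: pose=(3,8,S); sL=10, sR=5; mL=-5, mR=0; mL+mR=-5 → advance -1; mR−mL=5 → turn +1·90°
n=2: pose=(3,9,E); sL=160/101, sR=160/37; mL=-80/101, mR=-13200/3737; mL+mR=-160/37 → advance -1; mR−mL=-10240/3737 → turn -1·90°
n=3: pose=(2,9,S); sL=80/13, sR=16/5; mL=-40/13, mR=-8/65; mL+mR=-16/5 → advance -1; mR−mL=192/65 → turn +1·90°
n=4: pose=(2,10,E); sL=160/121, sR=160/49; mL=-80/121, mR=-15440/5929; mL+mR=-160/49 → advance -1; mR−mL=-11520/5929 → turn -1·90°
n=5: pose=(1,10,S); sL=4, sR=20/9; mL=-2, mR=-2/9; mL+mR=-20/9 → advance -1; mR−mL=16/9 → turn +1·90°

0 32/17 160/29 -16/17 -2256/493 4 8 E
1 10 5 -5 0 3 8 S
2 160/101 160/37 -80/101 -13200/3737 3 9 E
3 80/13 16/5 -40/13 -8/65 2 9 S
4 160/121 160/49 -80/121 -15440/5929 2 10 E
5 4 20/9 -2 -2/9 1 10 S
final 1 11 E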